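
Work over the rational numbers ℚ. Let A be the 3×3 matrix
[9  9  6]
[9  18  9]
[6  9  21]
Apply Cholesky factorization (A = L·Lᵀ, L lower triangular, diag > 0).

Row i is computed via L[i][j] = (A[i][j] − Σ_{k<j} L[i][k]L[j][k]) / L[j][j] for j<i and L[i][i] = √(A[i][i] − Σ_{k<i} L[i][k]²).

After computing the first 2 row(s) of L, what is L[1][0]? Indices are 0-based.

L[1][0] = 3

Step 1: L[0][0] = √(9) = 3.
  L[1][0] = (9) / L[0][0] = 3.
Step 2: L[1][1] = √(9) = 3.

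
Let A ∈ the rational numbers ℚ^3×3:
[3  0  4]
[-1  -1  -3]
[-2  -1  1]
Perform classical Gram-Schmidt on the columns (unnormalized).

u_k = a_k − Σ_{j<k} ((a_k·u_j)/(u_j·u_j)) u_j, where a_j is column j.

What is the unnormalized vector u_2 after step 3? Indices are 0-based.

Step 1: u_0 = a_0 = (3, -1, -2).
Step 2: u_1 = a_1 − (3/14)·u_0 = (-9/14, -11/14, -4/7).
Step 3: u_2 = a_2 − (13/14)·u_0 − (-11/19)·u_1 = (16/19, -48/19, 48/19).

u_2 = (16/19, -48/19, 48/19)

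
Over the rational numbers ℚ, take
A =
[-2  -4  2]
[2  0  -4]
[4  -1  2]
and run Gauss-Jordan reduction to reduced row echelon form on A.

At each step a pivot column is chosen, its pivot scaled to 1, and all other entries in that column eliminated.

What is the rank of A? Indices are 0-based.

rank = 3

step 1: normalize row 0 (÷-2) = (1, 2, -1)
  row 1: subtract 2×row0 = (0, -4, -2)
  row 2: subtract 4×row0 = (0, -9, 6)
step 2: normalize row 1 (÷-4) = (0, 1, 1/2)
  row 0: subtract 2×row1 = (1, 0, -2)
  row 2: subtract -9×row1 = (0, 0, 21/2)
step 3: normalize row 2 (÷21/2) = (0, 0, 1)
  row 0: subtract -2×row2 = (1, 0, 0)
  row 1: subtract 1/2×row2 = (0, 1, 0)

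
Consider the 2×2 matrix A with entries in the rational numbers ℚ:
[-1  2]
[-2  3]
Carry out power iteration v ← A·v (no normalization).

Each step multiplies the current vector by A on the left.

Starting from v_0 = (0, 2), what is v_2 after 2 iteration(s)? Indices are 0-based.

v_0 = (0, 2).
v_1 = A·v_0 = (4, 6).
v_2 = A·v_1 = (8, 10).

v_2 = (8, 10)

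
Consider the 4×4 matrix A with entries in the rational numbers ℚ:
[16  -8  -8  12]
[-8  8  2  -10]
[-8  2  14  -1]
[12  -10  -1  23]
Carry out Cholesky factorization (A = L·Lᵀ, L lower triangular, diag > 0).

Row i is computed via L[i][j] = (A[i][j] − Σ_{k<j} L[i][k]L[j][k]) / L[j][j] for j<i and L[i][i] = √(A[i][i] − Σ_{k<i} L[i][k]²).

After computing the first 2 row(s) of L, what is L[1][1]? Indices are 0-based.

Step 1: L[0][0] = √(16) = 4.
  L[1][0] = (-8) / L[0][0] = -2.
Step 2: L[1][1] = √(4) = 2.

L[1][1] = 2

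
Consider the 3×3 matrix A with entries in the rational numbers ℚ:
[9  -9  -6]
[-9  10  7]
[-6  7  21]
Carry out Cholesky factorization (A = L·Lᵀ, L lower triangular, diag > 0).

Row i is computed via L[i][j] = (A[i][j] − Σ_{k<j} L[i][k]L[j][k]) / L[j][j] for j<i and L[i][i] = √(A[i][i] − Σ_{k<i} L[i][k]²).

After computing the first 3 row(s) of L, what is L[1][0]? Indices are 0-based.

L[1][0] = -3

Step 1: L[0][0] = √(9) = 3.
  L[1][0] = (-9) / L[0][0] = -3.
Step 2: L[1][1] = √(1) = 1.
  L[2][0] = (-6) / L[0][0] = -2.
  L[2][1] = (1) / L[1][1] = 1.
Step 3: L[2][2] = √(16) = 4.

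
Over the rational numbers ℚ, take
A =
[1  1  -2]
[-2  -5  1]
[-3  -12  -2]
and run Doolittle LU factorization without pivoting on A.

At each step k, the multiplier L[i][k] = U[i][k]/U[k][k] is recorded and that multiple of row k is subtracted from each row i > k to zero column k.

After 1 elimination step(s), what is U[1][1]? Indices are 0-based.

U[1][1] = -3

Step 1: pivot at (0,0) is 1.
  row1 ← row1 − (-2)·row0  ⇒  L[1][0]=-2, U row1=(0, -3, -3)
  row2 ← row2 − (-3)·row0  ⇒  L[2][0]=-3, U row2=(0, -9, -8)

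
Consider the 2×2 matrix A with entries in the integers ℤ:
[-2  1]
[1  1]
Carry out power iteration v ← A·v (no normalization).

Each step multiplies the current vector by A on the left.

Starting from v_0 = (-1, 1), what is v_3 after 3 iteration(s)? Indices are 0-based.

v_3 = (15, -3)

v_0 = (-1, 1).
v_1 = A·v_0 = (3, 0).
v_2 = A·v_1 = (-6, 3).
v_3 = A·v_2 = (15, -3).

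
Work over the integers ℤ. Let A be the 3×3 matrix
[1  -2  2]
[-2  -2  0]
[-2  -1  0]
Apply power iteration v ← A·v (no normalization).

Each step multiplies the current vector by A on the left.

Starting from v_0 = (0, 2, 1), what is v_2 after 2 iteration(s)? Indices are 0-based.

v_0 = (0, 2, 1).
v_1 = A·v_0 = (-2, -4, -2).
v_2 = A·v_1 = (2, 12, 8).

v_2 = (2, 12, 8)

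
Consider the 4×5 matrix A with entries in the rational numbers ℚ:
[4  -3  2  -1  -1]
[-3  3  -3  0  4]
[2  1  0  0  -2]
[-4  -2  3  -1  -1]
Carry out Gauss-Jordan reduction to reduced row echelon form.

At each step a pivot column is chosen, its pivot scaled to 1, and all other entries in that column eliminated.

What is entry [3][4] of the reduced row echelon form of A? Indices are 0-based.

step 1: normalize row 0 (÷4) = (1, -3/4, 1/2, -1/4, -1/4)
  row 1: subtract -3×row0 = (0, 3/4, -3/2, -3/4, 13/4)
  row 2: subtract 2×row0 = (0, 5/2, -1, 1/2, -3/2)
  row 3: subtract -4×row0 = (0, -5, 5, -2, -2)
step 2: normalize row 1 (÷3/4) = (0, 1, -2, -1, 13/3)
  row 0: subtract -3/4×row1 = (1, 0, -1, -1, 3)
  row 2: subtract 5/2×row1 = (0, 0, 4, 3, -37/3)
  row 3: subtract -5×row1 = (0, 0, -5, -7, 59/3)
step 3: normalize row 2 (÷4) = (0, 0, 1, 3/4, -37/12)
  row 0: subtract -1×row2 = (1, 0, 0, -1/4, -1/12)
  row 1: subtract -2×row2 = (0, 1, 0, 1/2, -11/6)
  row 3: subtract -5×row2 = (0, 0, 0, -13/4, 17/4)
step 4: normalize row 3 (÷-13/4) = (0, 0, 0, 1, -17/13)
  row 0: subtract -1/4×row3 = (1, 0, 0, 0, -16/39)
  row 1: subtract 1/2×row3 = (0, 1, 0, 0, -46/39)
  row 2: subtract 3/4×row3 = (0, 0, 1, 0, -82/39)

M[3][4] = -17/13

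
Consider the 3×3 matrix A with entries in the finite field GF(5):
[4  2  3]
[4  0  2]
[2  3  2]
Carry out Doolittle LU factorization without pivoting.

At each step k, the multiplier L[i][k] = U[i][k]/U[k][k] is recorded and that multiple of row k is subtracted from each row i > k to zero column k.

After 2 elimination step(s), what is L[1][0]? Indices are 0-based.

L[1][0] = 1

Step 1: pivot at (0,0) is 4.
  row1 ← row1 − (1)·row0  ⇒  L[1][0]=1, U row1=(0, 3, 4)
  row2 ← row2 − (3)·row0  ⇒  L[2][0]=3, U row2=(0, 2, 3)
Step 2: pivot at (1,1) is 3.
  row2 ← row2 − (4)·row1  ⇒  L[2][1]=4, U row2=(0, 0, 2)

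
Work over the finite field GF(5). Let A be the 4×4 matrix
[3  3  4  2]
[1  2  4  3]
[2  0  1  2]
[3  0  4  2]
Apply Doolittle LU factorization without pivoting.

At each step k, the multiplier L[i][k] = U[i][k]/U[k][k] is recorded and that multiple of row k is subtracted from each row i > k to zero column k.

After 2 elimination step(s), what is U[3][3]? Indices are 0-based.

k=0: U[0][0]=3
  eliminate (1,0): mult=2, new row 1: (0, 1, 1, 4); set L[1][0]=2
  eliminate (2,0): mult=4, new row 2: (0, 3, 0, 4); set L[2][0]=4
  eliminate (3,0): mult=1, new row 3: (0, 2, 0, 0); set L[3][0]=1
k=1: U[1][1]=1
  eliminate (2,1): mult=3, new row 2: (0, 0, 2, 2); set L[2][1]=3
  eliminate (3,1): mult=2, new row 3: (0, 0, 3, 2); set L[3][1]=2

U[3][3] = 2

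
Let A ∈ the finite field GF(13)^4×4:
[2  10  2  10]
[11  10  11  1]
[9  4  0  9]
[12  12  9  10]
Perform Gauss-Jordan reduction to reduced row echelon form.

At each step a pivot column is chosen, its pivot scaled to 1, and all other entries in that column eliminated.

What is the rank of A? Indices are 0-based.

pivot(0,0)=2: scale R0 → (1, 5, 1, 5)
  clear (1,0): R1 −= (11)R0 → (0, 7, 0, 11)
  clear (2,0): R2 −= (9)R0 → (0, 11, 4, 3)
  clear (3,0): R3 −= (12)R0 → (0, 4, 10, 2)
pivot(1,1)=7: scale R1 → (0, 1, 0, 9)
  clear (0,1): R0 −= (5)R1 → (1, 0, 1, 12)
  clear (2,1): R2 −= (11)R1 → (0, 0, 4, 8)
  clear (3,1): R3 −= (4)R1 → (0, 0, 10, 5)
pivot(2,2)=4: scale R2 → (0, 0, 1, 2)
  clear (0,2): R0 −= (1)R2 → (1, 0, 0, 10)
  clear (3,2): R3 −= (10)R2 → (0, 0, 0, 11)
pivot(3,3)=11: scale R3 → (0, 0, 0, 1)
  clear (0,3): R0 −= (10)R3 → (1, 0, 0, 0)
  clear (1,3): R1 −= (9)R3 → (0, 1, 0, 0)
  clear (2,3): R2 −= (2)R3 → (0, 0, 1, 0)

rank = 4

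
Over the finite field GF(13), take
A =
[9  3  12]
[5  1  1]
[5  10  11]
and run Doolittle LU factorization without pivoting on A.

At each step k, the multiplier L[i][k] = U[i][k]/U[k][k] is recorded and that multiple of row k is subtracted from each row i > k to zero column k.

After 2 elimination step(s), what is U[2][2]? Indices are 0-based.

k=0: U[0][0]=9
  eliminate (1,0): mult=2, new row 1: (0, 8, 3); set L[1][0]=2
  eliminate (2,0): mult=2, new row 2: (0, 4, 0); set L[2][0]=2
k=1: U[1][1]=8
  eliminate (2,1): mult=7, new row 2: (0, 0, 5); set L[2][1]=7

U[2][2] = 5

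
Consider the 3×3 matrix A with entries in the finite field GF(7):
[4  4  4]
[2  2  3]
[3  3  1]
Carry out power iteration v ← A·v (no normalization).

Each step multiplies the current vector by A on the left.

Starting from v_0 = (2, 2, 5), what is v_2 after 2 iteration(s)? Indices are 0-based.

v_2 = (3, 1, 5)

v_0 = (2, 2, 5).
v_1 = A·v_0 = (1, 2, 3).
v_2 = A·v_1 = (3, 1, 5).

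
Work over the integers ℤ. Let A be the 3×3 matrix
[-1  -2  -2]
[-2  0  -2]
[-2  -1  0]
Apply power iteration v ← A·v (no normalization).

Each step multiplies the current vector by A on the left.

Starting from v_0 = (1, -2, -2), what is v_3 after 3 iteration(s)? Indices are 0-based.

v_3 = (71, 54, 36)

v_0 = (1, -2, -2).
v_1 = A·v_0 = (7, 2, 0).
v_2 = A·v_1 = (-11, -14, -16).
v_3 = A·v_2 = (71, 54, 36).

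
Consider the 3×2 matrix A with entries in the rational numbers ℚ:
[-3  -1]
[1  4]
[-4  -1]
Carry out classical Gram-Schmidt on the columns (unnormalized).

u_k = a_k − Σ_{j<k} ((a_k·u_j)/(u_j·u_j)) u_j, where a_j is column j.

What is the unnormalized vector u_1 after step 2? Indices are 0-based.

u_1 = (7/26, 93/26, 9/13)

Step 1: u_0 = a_0 = (-3, 1, -4).
Step 2: u_1 = a_1 − (11/26)·u_0 = (7/26, 93/26, 9/13).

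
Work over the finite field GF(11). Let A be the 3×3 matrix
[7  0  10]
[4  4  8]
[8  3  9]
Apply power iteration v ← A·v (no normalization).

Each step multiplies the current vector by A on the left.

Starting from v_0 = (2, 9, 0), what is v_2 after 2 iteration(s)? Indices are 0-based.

v_2 = (0, 4, 4)

v_0 = (2, 9, 0).
v_1 = A·v_0 = (3, 0, 10).
v_2 = A·v_1 = (0, 4, 4).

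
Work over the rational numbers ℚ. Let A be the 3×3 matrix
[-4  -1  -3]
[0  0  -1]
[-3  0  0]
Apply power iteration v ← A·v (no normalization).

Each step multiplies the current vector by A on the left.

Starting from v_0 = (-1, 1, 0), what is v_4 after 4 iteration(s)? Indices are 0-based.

v_0 = (-1, 1, 0).
v_1 = A·v_0 = (3, 0, 3).
v_2 = A·v_1 = (-21, -3, -9).
v_3 = A·v_2 = (114, 9, 63).
v_4 = A·v_3 = (-654, -63, -342).

v_4 = (-654, -63, -342)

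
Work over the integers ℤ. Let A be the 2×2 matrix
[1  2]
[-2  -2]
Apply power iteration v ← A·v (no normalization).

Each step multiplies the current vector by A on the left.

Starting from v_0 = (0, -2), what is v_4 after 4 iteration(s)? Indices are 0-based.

v_4 = (-12, 8)

v_0 = (0, -2).
v_1 = A·v_0 = (-4, 4).
v_2 = A·v_1 = (4, 0).
v_3 = A·v_2 = (4, -8).
v_4 = A·v_3 = (-12, 8).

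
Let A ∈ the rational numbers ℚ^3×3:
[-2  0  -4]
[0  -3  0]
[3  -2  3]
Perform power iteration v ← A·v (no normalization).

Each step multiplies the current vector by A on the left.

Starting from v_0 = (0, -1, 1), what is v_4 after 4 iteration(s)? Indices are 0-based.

v_4 = (36, -81, -27)

v_0 = (0, -1, 1).
v_1 = A·v_0 = (-4, 3, 5).
v_2 = A·v_1 = (-12, -9, -3).
v_3 = A·v_2 = (36, 27, -27).
v_4 = A·v_3 = (36, -81, -27).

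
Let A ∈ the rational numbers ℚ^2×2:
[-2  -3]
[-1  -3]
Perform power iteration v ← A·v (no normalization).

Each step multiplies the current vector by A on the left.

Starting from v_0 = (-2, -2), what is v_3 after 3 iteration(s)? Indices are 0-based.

v_3 = (190, 146)

v_0 = (-2, -2).
v_1 = A·v_0 = (10, 8).
v_2 = A·v_1 = (-44, -34).
v_3 = A·v_2 = (190, 146).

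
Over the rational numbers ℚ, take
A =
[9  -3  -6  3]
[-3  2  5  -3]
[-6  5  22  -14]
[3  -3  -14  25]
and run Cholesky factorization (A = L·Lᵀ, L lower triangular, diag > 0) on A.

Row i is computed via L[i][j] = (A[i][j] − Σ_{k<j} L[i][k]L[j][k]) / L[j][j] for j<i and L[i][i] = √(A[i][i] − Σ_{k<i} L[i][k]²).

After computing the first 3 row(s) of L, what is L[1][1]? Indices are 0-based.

Step 1: L[0][0] = √(9) = 3.
  L[1][0] = (-3) / L[0][0] = -1.
Step 2: L[1][1] = √(1) = 1.
  L[2][0] = (-6) / L[0][0] = -2.
  L[2][1] = (3) / L[1][1] = 3.
Step 3: L[2][2] = √(9) = 3.

L[1][1] = 1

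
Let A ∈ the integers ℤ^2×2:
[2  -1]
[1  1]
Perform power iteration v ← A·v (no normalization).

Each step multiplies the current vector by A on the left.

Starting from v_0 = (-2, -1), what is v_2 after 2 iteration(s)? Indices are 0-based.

v_2 = (-3, -6)

v_0 = (-2, -1).
v_1 = A·v_0 = (-3, -3).
v_2 = A·v_1 = (-3, -6).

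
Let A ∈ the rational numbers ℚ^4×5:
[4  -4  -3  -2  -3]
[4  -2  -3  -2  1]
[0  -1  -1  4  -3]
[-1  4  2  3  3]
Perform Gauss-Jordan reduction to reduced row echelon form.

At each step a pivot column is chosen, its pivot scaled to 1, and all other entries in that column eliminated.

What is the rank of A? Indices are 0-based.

[1] R0 /= 4  ⇒  (1, -1, -3/4, -1/2, -3/4)
     R1 -= 4·R0  ⇒  (0, 2, 0, 0, 4)
     R3 -= -1·R0  ⇒  (0, 3, 5/4, 5/2, 9/4)
[2] R1 /= 2  ⇒  (0, 1, 0, 0, 2)
     R0 -= -1·R1  ⇒  (1, 0, -3/4, -1/2, 5/4)
     R2 -= -1·R1  ⇒  (0, 0, -1, 4, -1)
     R3 -= 3·R1  ⇒  (0, 0, 5/4, 5/2, -15/4)
[3] R2 /= -1  ⇒  (0, 0, 1, -4, 1)
     R0 -= -3/4·R2  ⇒  (1, 0, 0, -7/2, 2)
     R3 -= 5/4·R2  ⇒  (0, 0, 0, 15/2, -5)
[4] R3 /= 15/2  ⇒  (0, 0, 0, 1, -2/3)
     R0 -= -7/2·R3  ⇒  (1, 0, 0, 0, -1/3)
     R2 -= -4·R3  ⇒  (0, 0, 1, 0, -5/3)

rank = 4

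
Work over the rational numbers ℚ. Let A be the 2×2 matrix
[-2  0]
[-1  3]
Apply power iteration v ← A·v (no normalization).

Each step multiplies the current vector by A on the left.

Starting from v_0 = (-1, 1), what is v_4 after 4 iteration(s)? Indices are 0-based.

v_0 = (-1, 1).
v_1 = A·v_0 = (2, 4).
v_2 = A·v_1 = (-4, 10).
v_3 = A·v_2 = (8, 34).
v_4 = A·v_3 = (-16, 94).

v_4 = (-16, 94)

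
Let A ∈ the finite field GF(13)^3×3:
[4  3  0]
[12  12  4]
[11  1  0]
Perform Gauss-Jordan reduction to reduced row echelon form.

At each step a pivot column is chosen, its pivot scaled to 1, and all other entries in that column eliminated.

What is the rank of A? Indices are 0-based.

step 1: normalize row 0 (÷4) = (1, 4, 0)
  row 1: subtract 12×row0 = (0, 3, 4)
  row 2: subtract 11×row0 = (0, 9, 0)
step 2: normalize row 1 (÷3) = (0, 1, 10)
  row 0: subtract 4×row1 = (1, 0, 12)
  row 2: subtract 9×row1 = (0, 0, 1)
step 3: normalize row 2 (÷1) = (0, 0, 1)
  row 0: subtract 12×row2 = (1, 0, 0)
  row 1: subtract 10×row2 = (0, 1, 0)

rank = 3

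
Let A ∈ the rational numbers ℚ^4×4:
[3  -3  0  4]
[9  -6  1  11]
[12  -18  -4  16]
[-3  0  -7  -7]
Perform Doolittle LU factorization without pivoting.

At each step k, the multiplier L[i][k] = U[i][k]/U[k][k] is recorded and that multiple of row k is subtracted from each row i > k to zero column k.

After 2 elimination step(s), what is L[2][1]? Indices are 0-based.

Step 1: pivot at (0,0) is 3.
  row1 ← row1 − (3)·row0  ⇒  L[1][0]=3, U row1=(0, 3, 1, -1)
  row2 ← row2 − (4)·row0  ⇒  L[2][0]=4, U row2=(0, -6, -4, 0)
  row3 ← row3 − (-1)·row0  ⇒  L[3][0]=-1, U row3=(0, -3, -7, -3)
Step 2: pivot at (1,1) is 3.
  row2 ← row2 − (-2)·row1  ⇒  L[2][1]=-2, U row2=(0, 0, -2, -2)
  row3 ← row3 − (-1)·row1  ⇒  L[3][1]=-1, U row3=(0, 0, -6, -4)

L[2][1] = -2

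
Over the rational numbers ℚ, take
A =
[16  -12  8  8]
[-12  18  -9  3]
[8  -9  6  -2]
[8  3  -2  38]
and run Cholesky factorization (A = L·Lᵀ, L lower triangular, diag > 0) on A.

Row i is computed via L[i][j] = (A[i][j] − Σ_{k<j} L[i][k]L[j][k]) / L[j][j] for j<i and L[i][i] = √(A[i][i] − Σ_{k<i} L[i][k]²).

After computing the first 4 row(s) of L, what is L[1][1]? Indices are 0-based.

Step 1: L[0][0] = √(16) = 4.
  L[1][0] = (-12) / L[0][0] = -3.
Step 2: L[1][1] = √(9) = 3.
  L[2][0] = (8) / L[0][0] = 2.
  L[2][1] = (-3) / L[1][1] = -1.
Step 3: L[2][2] = √(1) = 1.
  L[3][0] = (8) / L[0][0] = 2.
  L[3][1] = (9) / L[1][1] = 3.
  L[3][2] = (-3) / L[2][2] = -3.
Step 4: L[3][3] = √(16) = 4.

L[1][1] = 3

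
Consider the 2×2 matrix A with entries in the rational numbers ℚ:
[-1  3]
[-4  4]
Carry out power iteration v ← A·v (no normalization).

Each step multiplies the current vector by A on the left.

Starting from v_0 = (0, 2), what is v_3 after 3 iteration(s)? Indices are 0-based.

v_0 = (0, 2).
v_1 = A·v_0 = (6, 8).
v_2 = A·v_1 = (18, 8).
v_3 = A·v_2 = (6, -40).

v_3 = (6, -40)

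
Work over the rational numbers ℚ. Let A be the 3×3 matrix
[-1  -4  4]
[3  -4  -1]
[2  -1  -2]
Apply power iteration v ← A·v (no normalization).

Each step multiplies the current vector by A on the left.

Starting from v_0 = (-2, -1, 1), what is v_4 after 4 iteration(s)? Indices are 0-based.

v_4 = (542, 1135, 497)

v_0 = (-2, -1, 1).
v_1 = A·v_0 = (10, -3, -5).
v_2 = A·v_1 = (-18, 47, 33).
v_3 = A·v_2 = (-38, -275, -149).
v_4 = A·v_3 = (542, 1135, 497).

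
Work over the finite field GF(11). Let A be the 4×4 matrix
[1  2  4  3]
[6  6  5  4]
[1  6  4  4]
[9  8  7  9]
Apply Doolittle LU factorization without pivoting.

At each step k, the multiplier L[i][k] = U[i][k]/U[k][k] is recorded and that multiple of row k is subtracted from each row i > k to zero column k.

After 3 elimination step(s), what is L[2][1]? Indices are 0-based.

L[2][1] = 3

Step 1: pivot at (0,0) is 1.
  row1 ← row1 − (6)·row0  ⇒  L[1][0]=6, U row1=(0, 5, 3, 8)
  row2 ← row2 − (1)·row0  ⇒  L[2][0]=1, U row2=(0, 4, 0, 1)
  row3 ← row3 − (9)·row0  ⇒  L[3][0]=9, U row3=(0, 1, 4, 4)
Step 2: pivot at (1,1) is 5.
  row2 ← row2 − (3)·row1  ⇒  L[2][1]=3, U row2=(0, 0, 2, 10)
  row3 ← row3 − (9)·row1  ⇒  L[3][1]=9, U row3=(0, 0, 10, 9)
Step 3: pivot at (2,2) is 2.
  row3 ← row3 − (5)·row2  ⇒  L[3][2]=5, U row3=(0, 0, 0, 3)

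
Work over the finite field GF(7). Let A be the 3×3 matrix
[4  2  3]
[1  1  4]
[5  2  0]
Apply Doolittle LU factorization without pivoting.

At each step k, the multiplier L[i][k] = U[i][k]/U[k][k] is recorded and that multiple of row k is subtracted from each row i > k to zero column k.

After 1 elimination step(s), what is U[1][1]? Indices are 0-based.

U[1][1] = 4

[col 0] pivot 4
  R1 -= 2*R0 → (0, 4, 5)  (L[1][0] := 2)
  R2 -= 3*R0 → (0, 3, 5)  (L[2][0] := 3)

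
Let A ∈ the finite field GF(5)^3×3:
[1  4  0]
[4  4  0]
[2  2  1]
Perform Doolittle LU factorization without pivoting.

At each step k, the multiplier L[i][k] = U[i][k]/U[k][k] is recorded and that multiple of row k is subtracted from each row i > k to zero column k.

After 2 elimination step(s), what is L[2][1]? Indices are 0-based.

Step 1: pivot at (0,0) is 1.
  row1 ← row1 − (4)·row0  ⇒  L[1][0]=4, U row1=(0, 3, 0)
  row2 ← row2 − (2)·row0  ⇒  L[2][0]=2, U row2=(0, 4, 1)
Step 2: pivot at (1,1) is 3.
  row2 ← row2 − (3)·row1  ⇒  L[2][1]=3, U row2=(0, 0, 1)

L[2][1] = 3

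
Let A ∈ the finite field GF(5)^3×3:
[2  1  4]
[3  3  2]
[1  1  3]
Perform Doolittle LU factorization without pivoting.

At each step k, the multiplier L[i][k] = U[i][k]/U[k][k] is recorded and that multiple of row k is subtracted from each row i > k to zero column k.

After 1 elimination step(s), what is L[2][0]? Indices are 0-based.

k=0: U[0][0]=2
  eliminate (1,0): mult=4, new row 1: (0, 4, 1); set L[1][0]=4
  eliminate (2,0): mult=3, new row 2: (0, 3, 1); set L[2][0]=3

L[2][0] = 3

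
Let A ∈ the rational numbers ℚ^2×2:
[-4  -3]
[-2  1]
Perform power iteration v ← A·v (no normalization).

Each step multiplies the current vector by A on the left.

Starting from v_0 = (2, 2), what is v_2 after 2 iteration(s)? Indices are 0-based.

v_0 = (2, 2).
v_1 = A·v_0 = (-14, -2).
v_2 = A·v_1 = (62, 26).

v_2 = (62, 26)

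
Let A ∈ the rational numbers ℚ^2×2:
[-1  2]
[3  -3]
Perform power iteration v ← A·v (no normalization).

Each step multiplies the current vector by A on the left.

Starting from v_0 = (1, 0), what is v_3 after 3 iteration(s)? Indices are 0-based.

v_0 = (1, 0).
v_1 = A·v_0 = (-1, 3).
v_2 = A·v_1 = (7, -12).
v_3 = A·v_2 = (-31, 57).

v_3 = (-31, 57)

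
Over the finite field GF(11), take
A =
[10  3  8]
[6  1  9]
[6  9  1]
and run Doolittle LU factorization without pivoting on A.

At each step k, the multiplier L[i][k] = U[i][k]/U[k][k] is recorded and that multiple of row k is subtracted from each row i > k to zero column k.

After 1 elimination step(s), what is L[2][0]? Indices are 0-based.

k=0: U[0][0]=10
  eliminate (1,0): mult=5, new row 1: (0, 8, 2); set L[1][0]=5
  eliminate (2,0): mult=5, new row 2: (0, 5, 5); set L[2][0]=5

L[2][0] = 5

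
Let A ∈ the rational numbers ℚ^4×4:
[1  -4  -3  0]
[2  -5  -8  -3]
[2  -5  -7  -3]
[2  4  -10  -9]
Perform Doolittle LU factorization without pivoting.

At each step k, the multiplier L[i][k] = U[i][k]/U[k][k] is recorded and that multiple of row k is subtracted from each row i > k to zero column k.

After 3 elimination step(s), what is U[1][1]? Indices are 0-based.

U[1][1] = 3

k=0: U[0][0]=1
  eliminate (1,0): mult=2, new row 1: (0, 3, -2, -3); set L[1][0]=2
  eliminate (2,0): mult=2, new row 2: (0, 3, -1, -3); set L[2][0]=2
  eliminate (3,0): mult=2, new row 3: (0, 12, -4, -9); set L[3][0]=2
k=1: U[1][1]=3
  eliminate (2,1): mult=1, new row 2: (0, 0, 1, 0); set L[2][1]=1
  eliminate (3,1): mult=4, new row 3: (0, 0, 4, 3); set L[3][1]=4
k=2: U[2][2]=1
  eliminate (3,2): mult=4, new row 3: (0, 0, 0, 3); set L[3][2]=4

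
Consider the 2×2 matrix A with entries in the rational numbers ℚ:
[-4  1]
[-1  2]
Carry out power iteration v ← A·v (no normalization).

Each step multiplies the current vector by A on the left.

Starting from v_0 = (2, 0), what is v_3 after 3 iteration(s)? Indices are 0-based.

v_0 = (2, 0).
v_1 = A·v_0 = (-8, -2).
v_2 = A·v_1 = (30, 4).
v_3 = A·v_2 = (-116, -22).

v_3 = (-116, -22)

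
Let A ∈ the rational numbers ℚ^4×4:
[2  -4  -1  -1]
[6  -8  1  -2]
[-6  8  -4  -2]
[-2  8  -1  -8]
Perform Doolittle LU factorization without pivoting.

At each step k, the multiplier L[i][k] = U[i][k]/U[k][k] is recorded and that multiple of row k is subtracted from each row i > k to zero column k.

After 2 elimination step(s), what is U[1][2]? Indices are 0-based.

[col 0] pivot 2
  R1 -= 3*R0 → (0, 4, 4, 1)  (L[1][0] := 3)
  R2 -= -3*R0 → (0, -4, -7, -5)  (L[2][0] := -3)
  R3 -= -1*R0 → (0, 4, -2, -9)  (L[3][0] := -1)
[col 1] pivot 4
  R2 -= -1*R1 → (0, 0, -3, -4)  (L[2][1] := -1)
  R3 -= 1*R1 → (0, 0, -6, -10)  (L[3][1] := 1)

U[1][2] = 4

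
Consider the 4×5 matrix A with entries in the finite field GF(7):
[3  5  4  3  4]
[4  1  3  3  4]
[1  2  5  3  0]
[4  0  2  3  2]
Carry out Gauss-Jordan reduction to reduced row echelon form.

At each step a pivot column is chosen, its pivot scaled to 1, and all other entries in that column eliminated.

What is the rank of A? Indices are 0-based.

rank = 4

[1] R0 /= 3  ⇒  (1, 4, 6, 1, 6)
     R1 -= 4·R0  ⇒  (0, 6, 0, 6, 1)
     R2 -= 1·R0  ⇒  (0, 5, 6, 2, 1)
     R3 -= 4·R0  ⇒  (0, 5, 6, 6, 6)
[2] R1 /= 6  ⇒  (0, 1, 0, 1, 6)
     R0 -= 4·R1  ⇒  (1, 0, 6, 4, 3)
     R2 -= 5·R1  ⇒  (0, 0, 6, 4, 6)
     R3 -= 5·R1  ⇒  (0, 0, 6, 1, 4)
[3] R2 /= 6  ⇒  (0, 0, 1, 3, 1)
     R0 -= 6·R2  ⇒  (1, 0, 0, 0, 4)
     R3 -= 6·R2  ⇒  (0, 0, 0, 4, 5)
[4] R3 /= 4  ⇒  (0, 0, 0, 1, 3)
     R1 -= 1·R3  ⇒  (0, 1, 0, 0, 3)
     R2 -= 3·R3  ⇒  (0, 0, 1, 0, 6)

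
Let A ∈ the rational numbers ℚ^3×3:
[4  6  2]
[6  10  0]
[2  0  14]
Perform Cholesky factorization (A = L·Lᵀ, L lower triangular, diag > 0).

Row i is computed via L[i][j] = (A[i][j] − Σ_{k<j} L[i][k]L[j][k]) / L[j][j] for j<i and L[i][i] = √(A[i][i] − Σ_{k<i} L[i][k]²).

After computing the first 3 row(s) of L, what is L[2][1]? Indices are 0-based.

Step 1: L[0][0] = √(4) = 2.
  L[1][0] = (6) / L[0][0] = 3.
Step 2: L[1][1] = √(1) = 1.
  L[2][0] = (2) / L[0][0] = 1.
  L[2][1] = (-3) / L[1][1] = -3.
Step 3: L[2][2] = √(4) = 2.

L[2][1] = -3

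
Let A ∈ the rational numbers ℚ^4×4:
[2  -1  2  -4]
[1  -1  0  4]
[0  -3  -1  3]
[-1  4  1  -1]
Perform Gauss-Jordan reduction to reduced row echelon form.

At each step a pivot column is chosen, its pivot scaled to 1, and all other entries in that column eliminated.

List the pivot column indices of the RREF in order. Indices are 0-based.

pivot(0,0)=2: scale R0 → (1, -1/2, 1, -2)
  clear (1,0): R1 −= (1)R0 → (0, -1/2, -1, 6)
  clear (3,0): R3 −= (-1)R0 → (0, 7/2, 2, -3)
pivot(1,1)=-1/2: scale R1 → (0, 1, 2, -12)
  clear (0,1): R0 −= (-1/2)R1 → (1, 0, 2, -8)
  clear (2,1): R2 −= (-3)R1 → (0, 0, 5, -33)
  clear (3,1): R3 −= (7/2)R1 → (0, 0, -5, 39)
pivot(2,2)=5: scale R2 → (0, 0, 1, -33/5)
  clear (0,2): R0 −= (2)R2 → (1, 0, 0, 26/5)
  clear (1,2): R1 −= (2)R2 → (0, 1, 0, 6/5)
  clear (3,2): R3 −= (-5)R2 → (0, 0, 0, 6)
pivot(3,3)=6: scale R3 → (0, 0, 0, 1)
  clear (0,3): R0 −= (26/5)R3 → (1, 0, 0, 0)
  clear (1,3): R1 −= (6/5)R3 → (0, 1, 0, 0)
  clear (2,3): R2 −= (-33/5)R3 → (0, 0, 1, 0)

pivot columns: 0, 1, 2, 3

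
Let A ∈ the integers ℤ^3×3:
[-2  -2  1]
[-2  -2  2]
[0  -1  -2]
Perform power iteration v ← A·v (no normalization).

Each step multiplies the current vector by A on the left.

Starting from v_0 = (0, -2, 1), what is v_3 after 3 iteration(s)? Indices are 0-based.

v_0 = (0, -2, 1).
v_1 = A·v_0 = (5, 6, 0).
v_2 = A·v_1 = (-22, -22, -6).
v_3 = A·v_2 = (82, 76, 34).

v_3 = (82, 76, 34)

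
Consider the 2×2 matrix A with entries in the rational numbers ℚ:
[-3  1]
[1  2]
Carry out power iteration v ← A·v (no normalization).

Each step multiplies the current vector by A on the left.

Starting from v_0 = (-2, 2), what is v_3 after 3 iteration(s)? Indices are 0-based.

v_3 = (78, 2)

v_0 = (-2, 2).
v_1 = A·v_0 = (8, 2).
v_2 = A·v_1 = (-22, 12).
v_3 = A·v_2 = (78, 2).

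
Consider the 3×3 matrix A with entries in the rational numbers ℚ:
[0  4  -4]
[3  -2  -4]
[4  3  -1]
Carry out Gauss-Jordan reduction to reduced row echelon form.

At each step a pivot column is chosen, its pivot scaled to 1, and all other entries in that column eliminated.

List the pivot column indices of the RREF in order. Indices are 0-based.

pivot(0,0): swap R0↔R1
pivot(0,0)=3: scale R0 → (1, -2/3, -4/3)
  clear (2,0): R2 −= (4)R0 → (0, 17/3, 13/3)
pivot(1,1)=4: scale R1 → (0, 1, -1)
  clear (0,1): R0 −= (-2/3)R1 → (1, 0, -2)
  clear (2,1): R2 −= (17/3)R1 → (0, 0, 10)
pivot(2,2)=10: scale R2 → (0, 0, 1)
  clear (0,2): R0 −= (-2)R2 → (1, 0, 0)
  clear (1,2): R1 −= (-1)R2 → (0, 1, 0)

pivot columns: 0, 1, 2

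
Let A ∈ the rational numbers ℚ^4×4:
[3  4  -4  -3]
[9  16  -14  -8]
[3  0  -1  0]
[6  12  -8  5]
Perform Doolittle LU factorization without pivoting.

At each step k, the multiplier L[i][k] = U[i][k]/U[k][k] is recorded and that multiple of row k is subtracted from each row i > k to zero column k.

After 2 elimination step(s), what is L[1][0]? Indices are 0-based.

Step 1: pivot at (0,0) is 3.
  row1 ← row1 − (3)·row0  ⇒  L[1][0]=3, U row1=(0, 4, -2, 1)
  row2 ← row2 − (1)·row0  ⇒  L[2][0]=1, U row2=(0, -4, 3, 3)
  row3 ← row3 − (2)·row0  ⇒  L[3][0]=2, U row3=(0, 4, 0, 11)
Step 2: pivot at (1,1) is 4.
  row2 ← row2 − (-1)·row1  ⇒  L[2][1]=-1, U row2=(0, 0, 1, 4)
  row3 ← row3 − (1)·row1  ⇒  L[3][1]=1, U row3=(0, 0, 2, 10)

L[1][0] = 3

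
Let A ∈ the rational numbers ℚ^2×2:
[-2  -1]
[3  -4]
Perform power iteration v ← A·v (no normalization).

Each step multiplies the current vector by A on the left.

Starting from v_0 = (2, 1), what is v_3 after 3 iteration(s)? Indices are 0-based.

v_0 = (2, 1).
v_1 = A·v_0 = (-5, 2).
v_2 = A·v_1 = (8, -23).
v_3 = A·v_2 = (7, 116).

v_3 = (7, 116)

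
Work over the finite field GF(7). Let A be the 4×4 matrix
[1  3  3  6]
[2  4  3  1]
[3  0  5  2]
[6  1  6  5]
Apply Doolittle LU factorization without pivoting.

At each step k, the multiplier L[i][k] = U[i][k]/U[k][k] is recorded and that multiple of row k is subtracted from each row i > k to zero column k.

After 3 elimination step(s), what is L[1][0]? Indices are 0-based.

k=0: U[0][0]=1
  eliminate (1,0): mult=2, new row 1: (0, 5, 4, 3); set L[1][0]=2
  eliminate (2,0): mult=3, new row 2: (0, 5, 3, 5); set L[2][0]=3
  eliminate (3,0): mult=6, new row 3: (0, 4, 2, 4); set L[3][0]=6
k=1: U[1][1]=5
  eliminate (2,1): mult=1, new row 2: (0, 0, 6, 2); set L[2][1]=1
  eliminate (3,1): mult=5, new row 3: (0, 0, 3, 3); set L[3][1]=5
k=2: U[2][2]=6
  eliminate (3,2): mult=4, new row 3: (0, 0, 0, 2); set L[3][2]=4

L[1][0] = 2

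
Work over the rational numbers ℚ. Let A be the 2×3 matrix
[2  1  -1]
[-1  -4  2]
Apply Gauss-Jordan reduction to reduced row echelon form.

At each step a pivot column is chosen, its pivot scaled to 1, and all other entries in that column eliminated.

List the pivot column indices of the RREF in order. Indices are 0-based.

step 1: normalize row 0 (÷2) = (1, 1/2, -1/2)
  row 1: subtract -1×row0 = (0, -7/2, 3/2)
step 2: normalize row 1 (÷-7/2) = (0, 1, -3/7)
  row 0: subtract 1/2×row1 = (1, 0, -2/7)

pivot columns: 0, 1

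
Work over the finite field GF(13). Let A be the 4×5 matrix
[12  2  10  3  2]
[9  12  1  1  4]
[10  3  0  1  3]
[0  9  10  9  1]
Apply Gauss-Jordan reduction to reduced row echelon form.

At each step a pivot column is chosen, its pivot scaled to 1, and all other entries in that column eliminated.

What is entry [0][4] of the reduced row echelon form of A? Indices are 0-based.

M[0][4] = 3

step 1: normalize row 0 (÷12) = (1, 11, 3, 10, 11)
  row 1: subtract 9×row0 = (0, 4, 0, 2, 9)
  row 2: subtract 10×row0 = (0, 10, 9, 5, 10)
step 2: normalize row 1 (÷4) = (0, 1, 0, 7, 12)
  row 0: subtract 11×row1 = (1, 0, 3, 11, 9)
  row 2: subtract 10×row1 = (0, 0, 9, 0, 7)
  row 3: subtract 9×row1 = (0, 0, 10, 11, 10)
step 3: normalize row 2 (÷9) = (0, 0, 1, 0, 8)
  row 0: subtract 3×row2 = (1, 0, 0, 11, 11)
  row 3: subtract 10×row2 = (0, 0, 0, 11, 8)
step 4: normalize row 3 (÷11) = (0, 0, 0, 1, 9)
  row 0: subtract 11×row3 = (1, 0, 0, 0, 3)
  row 1: subtract 7×row3 = (0, 1, 0, 0, 1)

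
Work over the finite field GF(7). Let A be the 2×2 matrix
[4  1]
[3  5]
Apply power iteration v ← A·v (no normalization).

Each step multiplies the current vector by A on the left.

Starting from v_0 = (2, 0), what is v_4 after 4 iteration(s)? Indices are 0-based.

v_0 = (2, 0).
v_1 = A·v_0 = (1, 6).
v_2 = A·v_1 = (3, 5).
v_3 = A·v_2 = (3, 6).
v_4 = A·v_3 = (4, 4).

v_4 = (4, 4)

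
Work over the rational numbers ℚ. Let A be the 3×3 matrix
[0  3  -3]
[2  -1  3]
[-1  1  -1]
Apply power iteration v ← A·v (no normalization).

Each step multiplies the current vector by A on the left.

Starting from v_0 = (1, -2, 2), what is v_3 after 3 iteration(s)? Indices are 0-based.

v_3 = (-228, 220, -121)

v_0 = (1, -2, 2).
v_1 = A·v_0 = (-12, 10, -5).
v_2 = A·v_1 = (45, -49, 27).
v_3 = A·v_2 = (-228, 220, -121).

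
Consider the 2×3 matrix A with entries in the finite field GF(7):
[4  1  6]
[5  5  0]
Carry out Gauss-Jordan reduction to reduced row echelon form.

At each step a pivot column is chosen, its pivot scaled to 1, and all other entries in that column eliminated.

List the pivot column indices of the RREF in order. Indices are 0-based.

step 1: normalize row 0 (÷4) = (1, 2, 5)
  row 1: subtract 5×row0 = (0, 2, 3)
step 2: normalize row 1 (÷2) = (0, 1, 5)
  row 0: subtract 2×row1 = (1, 0, 2)

pivot columns: 0, 1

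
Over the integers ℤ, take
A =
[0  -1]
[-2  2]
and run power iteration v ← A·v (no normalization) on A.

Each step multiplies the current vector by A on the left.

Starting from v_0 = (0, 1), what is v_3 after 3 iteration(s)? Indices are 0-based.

v_3 = (-6, 16)

v_0 = (0, 1).
v_1 = A·v_0 = (-1, 2).
v_2 = A·v_1 = (-2, 6).
v_3 = A·v_2 = (-6, 16).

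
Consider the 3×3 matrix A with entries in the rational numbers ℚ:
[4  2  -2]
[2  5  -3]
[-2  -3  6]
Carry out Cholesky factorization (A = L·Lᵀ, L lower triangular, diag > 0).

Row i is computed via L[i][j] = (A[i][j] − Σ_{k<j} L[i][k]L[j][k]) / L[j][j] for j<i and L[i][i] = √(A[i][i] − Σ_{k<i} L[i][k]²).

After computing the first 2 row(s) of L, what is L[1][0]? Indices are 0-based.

Step 1: L[0][0] = √(4) = 2.
  L[1][0] = (2) / L[0][0] = 1.
Step 2: L[1][1] = √(4) = 2.

L[1][0] = 1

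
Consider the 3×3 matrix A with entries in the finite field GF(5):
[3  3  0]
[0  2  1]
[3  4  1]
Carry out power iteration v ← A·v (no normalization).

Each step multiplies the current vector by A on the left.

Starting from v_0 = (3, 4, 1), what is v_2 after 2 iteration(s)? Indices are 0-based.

v_2 = (0, 4, 0)

v_0 = (3, 4, 1).
v_1 = A·v_0 = (1, 4, 1).
v_2 = A·v_1 = (0, 4, 0).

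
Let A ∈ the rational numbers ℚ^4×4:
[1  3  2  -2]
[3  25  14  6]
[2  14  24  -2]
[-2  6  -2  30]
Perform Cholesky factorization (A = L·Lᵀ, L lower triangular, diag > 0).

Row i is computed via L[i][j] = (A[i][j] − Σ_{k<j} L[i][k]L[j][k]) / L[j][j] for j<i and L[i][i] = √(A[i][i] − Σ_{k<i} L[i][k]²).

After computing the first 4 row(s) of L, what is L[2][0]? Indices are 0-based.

Step 1: L[0][0] = √(1) = 1.
  L[1][0] = (3) / L[0][0] = 3.
Step 2: L[1][1] = √(16) = 4.
  L[2][0] = (2) / L[0][0] = 2.
  L[2][1] = (8) / L[1][1] = 2.
Step 3: L[2][2] = √(16) = 4.
  L[3][0] = (-2) / L[0][0] = -2.
  L[3][1] = (12) / L[1][1] = 3.
  L[3][2] = (-4) / L[2][2] = -1.
Step 4: L[3][3] = √(16) = 4.

L[2][0] = 2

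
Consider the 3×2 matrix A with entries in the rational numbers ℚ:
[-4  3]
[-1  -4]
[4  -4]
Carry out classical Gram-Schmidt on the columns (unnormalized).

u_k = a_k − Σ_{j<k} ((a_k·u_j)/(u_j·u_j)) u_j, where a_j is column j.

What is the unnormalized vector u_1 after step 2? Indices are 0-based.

Step 1: u_0 = a_0 = (-4, -1, 4).
Step 2: u_1 = a_1 − (-8/11)·u_0 = (1/11, -52/11, -12/11).

u_1 = (1/11, -52/11, -12/11)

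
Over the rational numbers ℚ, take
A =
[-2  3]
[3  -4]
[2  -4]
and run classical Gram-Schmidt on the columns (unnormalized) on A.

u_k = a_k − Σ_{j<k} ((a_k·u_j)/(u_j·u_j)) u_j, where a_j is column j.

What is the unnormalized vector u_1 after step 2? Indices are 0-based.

u_1 = (-1/17, 10/17, -16/17)

Step 1: u_0 = a_0 = (-2, 3, 2).
Step 2: u_1 = a_1 − (-26/17)·u_0 = (-1/17, 10/17, -16/17).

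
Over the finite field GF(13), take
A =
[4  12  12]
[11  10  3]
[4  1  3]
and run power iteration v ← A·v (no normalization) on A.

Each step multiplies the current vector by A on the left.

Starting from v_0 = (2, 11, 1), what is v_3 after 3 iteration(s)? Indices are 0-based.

v_3 = (0, 9, 0)

v_0 = (2, 11, 1).
v_1 = A·v_0 = (9, 5, 9).
v_2 = A·v_1 = (9, 7, 3).
v_3 = A·v_2 = (0, 9, 0).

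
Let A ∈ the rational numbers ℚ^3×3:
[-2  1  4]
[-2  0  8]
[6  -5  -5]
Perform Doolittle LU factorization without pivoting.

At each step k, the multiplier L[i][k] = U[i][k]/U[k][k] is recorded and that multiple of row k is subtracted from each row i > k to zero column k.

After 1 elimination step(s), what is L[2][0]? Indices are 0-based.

k=0: U[0][0]=-2
  eliminate (1,0): mult=1, new row 1: (0, -1, 4); set L[1][0]=1
  eliminate (2,0): mult=-3, new row 2: (0, -2, 7); set L[2][0]=-3

L[2][0] = -3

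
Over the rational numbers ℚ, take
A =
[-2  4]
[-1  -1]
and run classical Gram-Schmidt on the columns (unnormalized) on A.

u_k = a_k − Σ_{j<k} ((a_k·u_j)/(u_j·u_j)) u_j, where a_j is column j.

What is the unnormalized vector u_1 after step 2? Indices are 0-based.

Step 1: u_0 = a_0 = (-2, -1).
Step 2: u_1 = a_1 − (-7/5)·u_0 = (6/5, -12/5).

u_1 = (6/5, -12/5)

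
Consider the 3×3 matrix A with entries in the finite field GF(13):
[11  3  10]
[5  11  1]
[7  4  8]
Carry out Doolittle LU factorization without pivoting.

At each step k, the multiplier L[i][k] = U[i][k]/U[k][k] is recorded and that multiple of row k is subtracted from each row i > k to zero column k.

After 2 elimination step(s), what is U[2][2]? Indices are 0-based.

U[2][2] = 4

k=0: U[0][0]=11
  eliminate (1,0): mult=4, new row 1: (0, 12, 0); set L[1][0]=4
  eliminate (2,0): mult=3, new row 2: (0, 8, 4); set L[2][0]=3
k=1: U[1][1]=12
  eliminate (2,1): mult=5, new row 2: (0, 0, 4); set L[2][1]=5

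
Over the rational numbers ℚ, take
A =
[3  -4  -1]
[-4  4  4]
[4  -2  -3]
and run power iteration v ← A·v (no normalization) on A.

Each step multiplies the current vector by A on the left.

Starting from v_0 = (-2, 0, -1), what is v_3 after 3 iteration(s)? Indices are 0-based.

v_3 = (-129, 116, -97)

v_0 = (-2, 0, -1).
v_1 = A·v_0 = (-5, 4, -5).
v_2 = A·v_1 = (-26, 16, -13).
v_3 = A·v_2 = (-129, 116, -97).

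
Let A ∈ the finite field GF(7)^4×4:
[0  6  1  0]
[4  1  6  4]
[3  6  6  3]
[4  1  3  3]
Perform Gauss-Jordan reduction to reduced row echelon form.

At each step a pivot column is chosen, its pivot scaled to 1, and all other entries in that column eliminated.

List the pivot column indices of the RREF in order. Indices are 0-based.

pivot columns: 0, 1, 2, 3

step 1: exchange rows 0,1
step 1: normalize row 0 (÷4) = (1, 2, 5, 1)
  row 2: subtract 3×row0 = (0, 0, 5, 0)
  row 3: subtract 4×row0 = (0, 0, 4, 6)
step 2: normalize row 1 (÷6) = (0, 1, 6, 0)
  row 0: subtract 2×row1 = (1, 0, 0, 1)
step 3: normalize row 2 (÷5) = (0, 0, 1, 0)
  row 1: subtract 6×row2 = (0, 1, 0, 0)
  row 3: subtract 4×row2 = (0, 0, 0, 6)
step 4: normalize row 3 (÷6) = (0, 0, 0, 1)
  row 0: subtract 1×row3 = (1, 0, 0, 0)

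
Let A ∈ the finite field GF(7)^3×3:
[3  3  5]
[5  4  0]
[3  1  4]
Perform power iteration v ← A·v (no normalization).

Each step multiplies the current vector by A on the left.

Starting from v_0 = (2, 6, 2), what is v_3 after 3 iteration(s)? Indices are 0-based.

v_0 = (2, 6, 2).
v_1 = A·v_0 = (6, 6, 6).
v_2 = A·v_1 = (3, 5, 6).
v_3 = A·v_2 = (5, 0, 3).

v_3 = (5, 0, 3)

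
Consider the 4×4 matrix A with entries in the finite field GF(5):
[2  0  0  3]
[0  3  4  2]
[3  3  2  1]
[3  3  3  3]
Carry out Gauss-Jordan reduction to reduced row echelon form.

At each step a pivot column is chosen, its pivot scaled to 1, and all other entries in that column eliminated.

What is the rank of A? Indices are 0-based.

rank = 4

step 1: normalize row 0 (÷2) = (1, 0, 0, 4)
  row 2: subtract 3×row0 = (0, 3, 2, 4)
  row 3: subtract 3×row0 = (0, 3, 3, 1)
step 2: normalize row 1 (÷3) = (0, 1, 3, 4)
  row 2: subtract 3×row1 = (0, 0, 3, 2)
  row 3: subtract 3×row1 = (0, 0, 4, 4)
step 3: normalize row 2 (÷3) = (0, 0, 1, 4)
  row 1: subtract 3×row2 = (0, 1, 0, 2)
  row 3: subtract 4×row2 = (0, 0, 0, 3)
step 4: normalize row 3 (÷3) = (0, 0, 0, 1)
  row 0: subtract 4×row3 = (1, 0, 0, 0)
  row 1: subtract 2×row3 = (0, 1, 0, 0)
  row 2: subtract 4×row3 = (0, 0, 1, 0)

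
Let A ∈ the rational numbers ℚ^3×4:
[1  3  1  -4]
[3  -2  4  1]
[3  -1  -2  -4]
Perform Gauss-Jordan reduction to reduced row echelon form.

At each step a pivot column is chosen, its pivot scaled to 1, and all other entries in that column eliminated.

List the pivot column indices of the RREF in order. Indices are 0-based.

pivot(0,0)=1: scale R0 → (1, 3, 1, -4)
  clear (1,0): R1 −= (3)R0 → (0, -11, 1, 13)
  clear (2,0): R2 −= (3)R0 → (0, -10, -5, 8)
pivot(1,1)=-11: scale R1 → (0, 1, -1/11, -13/11)
  clear (0,1): R0 −= (3)R1 → (1, 0, 14/11, -5/11)
  clear (2,1): R2 −= (-10)R1 → (0, 0, -65/11, -42/11)
pivot(2,2)=-65/11: scale R2 → (0, 0, 1, 42/65)
  clear (0,2): R0 −= (14/11)R2 → (1, 0, 0, -83/65)
  clear (1,2): R1 −= (-1/11)R2 → (0, 1, 0, -73/65)

pivot columns: 0, 1, 2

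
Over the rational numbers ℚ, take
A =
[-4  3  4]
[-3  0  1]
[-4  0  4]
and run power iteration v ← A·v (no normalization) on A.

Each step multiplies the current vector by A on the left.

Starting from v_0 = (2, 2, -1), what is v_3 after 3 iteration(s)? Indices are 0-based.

v_0 = (2, 2, -1).
v_1 = A·v_0 = (-6, -7, -12).
v_2 = A·v_1 = (-45, 6, -24).
v_3 = A·v_2 = (102, 111, 84).

v_3 = (102, 111, 84)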